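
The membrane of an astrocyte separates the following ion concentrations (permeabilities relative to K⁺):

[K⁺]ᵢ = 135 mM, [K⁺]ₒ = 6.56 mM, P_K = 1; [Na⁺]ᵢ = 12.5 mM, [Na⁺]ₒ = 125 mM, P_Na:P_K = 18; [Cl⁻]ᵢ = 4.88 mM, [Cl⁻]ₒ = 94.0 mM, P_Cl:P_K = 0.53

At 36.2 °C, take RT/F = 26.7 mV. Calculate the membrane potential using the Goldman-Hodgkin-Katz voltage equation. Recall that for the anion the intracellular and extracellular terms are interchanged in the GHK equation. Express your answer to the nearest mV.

Vm = 26.7 · ln[(Σ P·[cation]ₒ + Σ P·[anion]ᵢ) / (Σ P·[cation]ᵢ + Σ P·[anion]ₒ)]
Numerator = 1×6.56 + 18×125 + 0.53×4.88 = 2259
Denominator = 1×135 + 18×12.5 + 0.53×94.0 = 409.8
Vm = 26.7 · ln(5.5125) = 26.7 × (1.7070) = 45.58 mV

46 mV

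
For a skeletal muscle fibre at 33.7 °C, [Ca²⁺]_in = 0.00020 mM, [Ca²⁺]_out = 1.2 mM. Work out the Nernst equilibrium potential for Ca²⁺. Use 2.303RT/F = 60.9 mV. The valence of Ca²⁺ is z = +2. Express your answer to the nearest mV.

115 mV

E = (60.9/z) · log₁₀([Ca²⁺]_out/[Ca²⁺]_in) with z = +2.
= (60.9/2) · log₁₀(1.2/0.00020) = 30.45 · log₁₀(6000)
= 30.45 · (3.7782) = 115.04 mV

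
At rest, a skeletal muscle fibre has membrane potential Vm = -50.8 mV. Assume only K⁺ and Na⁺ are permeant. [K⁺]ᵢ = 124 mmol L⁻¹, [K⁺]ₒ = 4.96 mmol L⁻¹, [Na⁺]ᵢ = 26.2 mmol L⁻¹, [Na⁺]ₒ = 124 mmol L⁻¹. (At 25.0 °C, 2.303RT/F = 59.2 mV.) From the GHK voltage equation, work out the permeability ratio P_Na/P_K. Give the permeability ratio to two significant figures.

0.10

Let α = P_Na/P_K. GHK: Vm = 59.2·log₁₀[(Kₒ + α·Naₒ)/(Kᵢ + α·Naᵢ)].
10^(Vm/59.2) = 10^(-50.8/59.2) = 0.13864
So 0.13864·(Kᵢ + α·Naᵢ) = Kₒ + α·Naₒ → α = (0.13864·124.0 − 4.96) / (124.0 − 0.13864·26.2)
α = (17.19 − 4.96) / (124.0 − 3.632) = 12.23/120.4 = 0.1016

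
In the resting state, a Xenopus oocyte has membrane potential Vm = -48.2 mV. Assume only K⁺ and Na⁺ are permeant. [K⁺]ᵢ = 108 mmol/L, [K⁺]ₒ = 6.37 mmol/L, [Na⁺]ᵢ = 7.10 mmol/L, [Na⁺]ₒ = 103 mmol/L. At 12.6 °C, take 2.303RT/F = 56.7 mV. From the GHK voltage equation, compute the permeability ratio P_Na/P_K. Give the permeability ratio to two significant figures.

0.087

Let α = P_Na/P_K. GHK: Vm = 56.7·log₁₀[(Kₒ + α·Naₒ)/(Kᵢ + α·Naᵢ)].
10^(Vm/56.7) = 10^(-48.2/56.7) = 0.14123
So 0.14123·(Kᵢ + α·Naᵢ) = Kₒ + α·Naₒ → α = (0.14123·108.0 − 6.37) / (103.0 − 0.14123·7.1)
α = (15.25 − 6.37) / (103.0 − 1.003) = 8.882/102 = 0.08708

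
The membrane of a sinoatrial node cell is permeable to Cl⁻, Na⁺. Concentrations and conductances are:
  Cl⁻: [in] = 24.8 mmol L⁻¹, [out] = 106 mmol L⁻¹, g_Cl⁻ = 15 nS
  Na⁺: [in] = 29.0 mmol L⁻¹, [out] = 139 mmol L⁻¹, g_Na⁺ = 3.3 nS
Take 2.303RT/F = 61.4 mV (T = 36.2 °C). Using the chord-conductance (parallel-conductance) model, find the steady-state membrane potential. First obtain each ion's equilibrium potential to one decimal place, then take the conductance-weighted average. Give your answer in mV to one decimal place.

-24.2 mV

E_Cl⁻ = (61.4/-1)·log₁₀(106/24.8) = -38.7 mV
E_Na⁺ = (61.4/1)·log₁₀(139/29.0) = 41.8 mV
Vm = (Σ gᵢEᵢ)/(Σ gᵢ) = (15·-38.7 + 3.3·41.8) / (15 + 3.3)
= -442.56 / 18.3 = -24.18 mV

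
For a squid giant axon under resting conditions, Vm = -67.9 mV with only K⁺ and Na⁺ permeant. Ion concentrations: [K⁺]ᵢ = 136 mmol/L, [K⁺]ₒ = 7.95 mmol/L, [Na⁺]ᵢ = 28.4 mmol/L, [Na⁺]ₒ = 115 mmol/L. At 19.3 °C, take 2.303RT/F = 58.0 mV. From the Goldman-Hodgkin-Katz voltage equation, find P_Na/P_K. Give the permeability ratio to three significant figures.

0.0109

Let α = P_Na/P_K. GHK: Vm = 58.0·log₁₀[(Kₒ + α·Naₒ)/(Kᵢ + α·Naᵢ)].
10^(Vm/58.0) = 10^(-67.9/58.0) = 0.067501
So 0.067501·(Kᵢ + α·Naᵢ) = Kₒ + α·Naₒ → α = (0.067501·136.0 − 7.95) / (115.0 − 0.067501·28.4)
α = (9.18 − 7.95) / (115.0 − 1.917) = 1.23/113.1 = 0.01088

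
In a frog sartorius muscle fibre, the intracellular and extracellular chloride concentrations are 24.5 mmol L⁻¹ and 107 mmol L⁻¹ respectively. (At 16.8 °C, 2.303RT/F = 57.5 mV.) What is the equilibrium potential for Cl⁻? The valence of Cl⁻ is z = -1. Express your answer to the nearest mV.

E = (57.5/z) · log₁₀([Cl⁻]_out/[Cl⁻]_in) with z = -1.
For an anion, dividing by z = -1 reverses the sign.
= (57.5/-1) · log₁₀(107/24.5) = -57.50 · log₁₀(4.367)
= -57.50 · (0.6402) = -36.81 mV

-37 mV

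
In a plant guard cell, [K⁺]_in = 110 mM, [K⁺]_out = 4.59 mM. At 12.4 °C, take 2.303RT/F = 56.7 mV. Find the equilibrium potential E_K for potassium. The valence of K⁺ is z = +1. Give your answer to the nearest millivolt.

-78 mV

E = (56.7/z) · log₁₀([K⁺]_out/[K⁺]_in) with z = +1.
= (56.7/1) · log₁₀(4.59/110) = 56.70 · log₁₀(0.04173)
= 56.70 · (-1.3796) = -78.22 mV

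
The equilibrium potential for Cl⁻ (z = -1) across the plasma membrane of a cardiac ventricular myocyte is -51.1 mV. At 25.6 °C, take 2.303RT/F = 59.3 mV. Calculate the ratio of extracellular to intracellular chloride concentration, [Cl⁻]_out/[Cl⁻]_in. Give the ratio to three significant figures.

log₁₀([out]/[in]) = E·z/(59.3) = -51.1 × -1 / 59.3 = 0.8617
[out]/[in] = 10^(0.8617) = 7.273

7.27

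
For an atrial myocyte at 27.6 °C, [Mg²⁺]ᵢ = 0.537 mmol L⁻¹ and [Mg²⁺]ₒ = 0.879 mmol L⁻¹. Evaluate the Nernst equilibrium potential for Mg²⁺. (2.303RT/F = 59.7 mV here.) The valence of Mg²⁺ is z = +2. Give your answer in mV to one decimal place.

6.4 mV

E = (59.7/z) · log₁₀([Mg²⁺]_out/[Mg²⁺]_in) with z = +2.
= (59.7/2) · log₁₀(0.879/0.537) = 29.85 · log₁₀(1.637)
= 29.85 · (0.2140) = 6.39 mV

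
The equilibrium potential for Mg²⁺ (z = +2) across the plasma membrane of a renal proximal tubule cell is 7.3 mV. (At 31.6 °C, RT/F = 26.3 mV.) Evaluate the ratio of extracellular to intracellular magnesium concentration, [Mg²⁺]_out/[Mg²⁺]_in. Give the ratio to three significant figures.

1.74

ln([out]/[in]) = E·z/(26.3) = 7.3 × 2 / 26.3 = 0.5551
[out]/[in] = e^(0.5551) = 1.742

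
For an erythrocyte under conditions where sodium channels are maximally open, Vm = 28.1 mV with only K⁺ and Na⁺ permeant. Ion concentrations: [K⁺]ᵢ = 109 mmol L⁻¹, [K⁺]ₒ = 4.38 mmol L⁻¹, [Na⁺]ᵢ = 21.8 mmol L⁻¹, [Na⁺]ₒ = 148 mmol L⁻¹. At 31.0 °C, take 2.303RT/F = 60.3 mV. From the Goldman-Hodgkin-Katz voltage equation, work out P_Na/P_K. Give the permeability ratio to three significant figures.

Let α = P_Na/P_K. GHK: Vm = 60.3·log₁₀[(Kₒ + α·Naₒ)/(Kᵢ + α·Naᵢ)].
10^(Vm/60.3) = 10^(28.1/60.3) = 2.9242
So 2.9242·(Kᵢ + α·Naᵢ) = Kₒ + α·Naₒ → α = (2.9242·109.0 − 4.38) / (148.0 − 2.9242·21.8)
α = (318.7 − 4.38) / (148.0 − 63.75) = 314.4/84.25 = 3.731

3.73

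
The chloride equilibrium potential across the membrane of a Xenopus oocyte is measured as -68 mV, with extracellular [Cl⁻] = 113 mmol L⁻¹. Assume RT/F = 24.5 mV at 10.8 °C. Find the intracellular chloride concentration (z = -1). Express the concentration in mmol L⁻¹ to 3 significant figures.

7.04 mmol L⁻¹

Nernst: E = (24.5/-1) · ln([out]/[in]), so ln([out]/[in]) = -68.0 × -1 / 24.5 = 2.7755.
[out]/[in] = e^(2.7755) = 16.05.
[in] = 113 / 16.05 = 7.042 mmol L⁻¹.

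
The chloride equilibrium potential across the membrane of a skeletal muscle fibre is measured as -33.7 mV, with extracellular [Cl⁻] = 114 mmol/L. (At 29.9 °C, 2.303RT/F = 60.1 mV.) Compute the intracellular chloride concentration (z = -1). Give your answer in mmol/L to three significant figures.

Nernst: E = (60.1/-1) · log₁₀([out]/[in]), so log₁₀([out]/[in]) = -33.7 × -1 / 60.1 = 0.5607.
[out]/[in] = 10^(0.5607) = 3.637.
[in] = 114 / 3.637 = 31.35 mmol/L.

31.3 mmol/L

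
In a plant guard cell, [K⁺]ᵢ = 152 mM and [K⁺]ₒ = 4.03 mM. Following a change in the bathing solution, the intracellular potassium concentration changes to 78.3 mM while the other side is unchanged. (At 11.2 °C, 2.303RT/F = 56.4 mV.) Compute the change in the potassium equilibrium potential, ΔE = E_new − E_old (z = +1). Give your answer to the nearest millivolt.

E_old = (56.4/1)·log₁₀(4.03/152) = -88.92 mV
E_new = (56.4/1)·log₁₀(4.03/78.3) = -72.67 mV
ΔE = -72.67 − (-88.92) = 16.25 mV

16 mV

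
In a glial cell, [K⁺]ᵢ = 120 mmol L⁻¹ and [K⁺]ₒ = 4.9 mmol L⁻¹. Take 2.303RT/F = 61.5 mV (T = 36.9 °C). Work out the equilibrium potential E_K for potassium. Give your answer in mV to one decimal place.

-85.4 mV

E = (61.5/z) · log₁₀([K⁺]_out/[K⁺]_in) with z = +1.
= (61.5/1) · log₁₀(4.9/120) = 61.50 · log₁₀(0.04083)
= 61.50 · (-1.3890) = -85.42 mV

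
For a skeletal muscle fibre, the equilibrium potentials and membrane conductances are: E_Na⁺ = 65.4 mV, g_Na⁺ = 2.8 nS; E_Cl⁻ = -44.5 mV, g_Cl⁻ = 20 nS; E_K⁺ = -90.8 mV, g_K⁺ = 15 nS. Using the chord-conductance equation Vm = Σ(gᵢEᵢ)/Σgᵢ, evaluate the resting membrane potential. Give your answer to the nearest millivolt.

-55 mV

Σ gᵢEᵢ = 2.8·(65.4) + 20·(-44.5) + 15·(-90.8) = -2068.88
Σ gᵢ = 2.8 + 20 + 15 = 37.8
Vm = -2068.88 / 37.8 = -54.73 mV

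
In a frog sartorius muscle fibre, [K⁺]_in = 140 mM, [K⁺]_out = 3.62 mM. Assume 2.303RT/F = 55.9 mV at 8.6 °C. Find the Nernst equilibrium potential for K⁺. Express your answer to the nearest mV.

E = (55.9/z) · log₁₀([K⁺]_out/[K⁺]_in) with z = +1.
= (55.9/1) · log₁₀(3.62/140) = 55.90 · log₁₀(0.02586)
= 55.90 · (-1.5874) = -88.74 mV

-89 mV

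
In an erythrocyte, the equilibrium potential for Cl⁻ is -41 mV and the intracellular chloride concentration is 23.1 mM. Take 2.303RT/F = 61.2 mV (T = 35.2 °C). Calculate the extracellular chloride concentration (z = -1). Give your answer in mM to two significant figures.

Nernst: E = (61.2/-1) · log₁₀([out]/[in]), so log₁₀([out]/[in]) = -41.0 × -1 / 61.2 = 0.6699.
[out]/[in] = 10^(0.6699) = 4.677.
[out] = 4.677 × 23.1 = 108 mM.

110 mM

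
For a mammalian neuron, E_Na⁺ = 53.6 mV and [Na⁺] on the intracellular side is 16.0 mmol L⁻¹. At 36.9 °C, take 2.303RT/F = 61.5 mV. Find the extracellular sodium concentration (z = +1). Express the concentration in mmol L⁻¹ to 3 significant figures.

Nernst: E = (61.5/1) · log₁₀([out]/[in]), so log₁₀([out]/[in]) = 53.6 × 1 / 61.5 = 0.8715.
[out]/[in] = 10^(0.8715) = 7.44.
[out] = 7.44 × 16.0 = 119 mmol L⁻¹.

119 mmol L⁻¹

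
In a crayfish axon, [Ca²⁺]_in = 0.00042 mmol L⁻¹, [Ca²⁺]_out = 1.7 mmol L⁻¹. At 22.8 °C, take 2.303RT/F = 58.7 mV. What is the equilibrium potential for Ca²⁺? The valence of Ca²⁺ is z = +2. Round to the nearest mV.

E = (58.7/z) · log₁₀([Ca²⁺]_out/[Ca²⁺]_in) with z = +2.
= (58.7/2) · log₁₀(1.7/0.00042) = 29.35 · log₁₀(4048)
= 29.35 · (3.6072) = 105.87 mV

106 mV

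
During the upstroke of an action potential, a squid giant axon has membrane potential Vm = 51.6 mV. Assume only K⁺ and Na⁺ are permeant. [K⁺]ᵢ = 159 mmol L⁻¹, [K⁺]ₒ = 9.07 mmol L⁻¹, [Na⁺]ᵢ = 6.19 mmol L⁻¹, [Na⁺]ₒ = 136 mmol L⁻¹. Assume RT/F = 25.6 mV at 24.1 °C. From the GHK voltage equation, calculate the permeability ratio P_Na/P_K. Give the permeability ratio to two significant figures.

Let α = P_Na/P_K. GHK: Vm = 25.6·ln[(Kₒ + α·Naₒ)/(Kᵢ + α·Naᵢ)].
e^(Vm/25.6) = e^(51.6/25.6) = 7.5054
So 7.5054·(Kᵢ + α·Naᵢ) = Kₒ + α·Naₒ → α = (7.5054·159.0 − 9.07) / (136.0 − 7.5054·6.19)
α = (1193 − 9.07) / (136.0 − 46.46) = 1184/89.54 = 13.23

13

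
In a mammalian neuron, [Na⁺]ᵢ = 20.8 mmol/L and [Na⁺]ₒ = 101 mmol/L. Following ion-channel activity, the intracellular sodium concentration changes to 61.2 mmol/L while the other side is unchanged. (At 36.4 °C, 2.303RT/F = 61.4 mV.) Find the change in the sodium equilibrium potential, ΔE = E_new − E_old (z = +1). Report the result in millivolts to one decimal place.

E_old = (61.4/1)·log₁₀(101/20.8) = 42.14 mV
E_new = (61.4/1)·log₁₀(101/61.2) = 13.36 mV
ΔE = 13.36 − (42.14) = -28.78 mV

-28.8 mV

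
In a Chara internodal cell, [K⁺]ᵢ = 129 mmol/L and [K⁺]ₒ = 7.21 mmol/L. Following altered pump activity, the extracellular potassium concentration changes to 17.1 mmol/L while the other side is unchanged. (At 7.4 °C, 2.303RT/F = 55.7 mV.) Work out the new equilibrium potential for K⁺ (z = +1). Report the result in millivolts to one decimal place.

-48.9 mV

After the shift: [K⁺]_out = 17.1, [K⁺]_in = 129 mmol/L.
E_new = (55.7/1)·log₁₀(17.1/129) = 55.70 · (-0.8776) = -48.88 mV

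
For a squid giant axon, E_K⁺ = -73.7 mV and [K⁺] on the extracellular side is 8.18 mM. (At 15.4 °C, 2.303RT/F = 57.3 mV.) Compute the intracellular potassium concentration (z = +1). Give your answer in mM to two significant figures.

160 mM

Nernst: E = (57.3/1) · log₁₀([out]/[in]), so log₁₀([out]/[in]) = -73.7 × 1 / 57.3 = -1.2862.
[out]/[in] = 10^(-1.2862) = 0.05174.
[in] = 8.18 / 0.05174 = 158.1 mM.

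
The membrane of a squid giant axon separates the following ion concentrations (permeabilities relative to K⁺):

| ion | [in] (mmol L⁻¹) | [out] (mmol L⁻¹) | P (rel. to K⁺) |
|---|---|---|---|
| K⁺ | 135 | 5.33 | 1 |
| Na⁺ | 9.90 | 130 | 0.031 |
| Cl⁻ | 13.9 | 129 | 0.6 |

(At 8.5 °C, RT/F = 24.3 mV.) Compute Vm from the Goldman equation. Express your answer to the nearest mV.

Vm = 24.3 · ln[(Σ P·[cation]ₒ + Σ P·[anion]ᵢ) / (Σ P·[cation]ᵢ + Σ P·[anion]ₒ)]
Numerator = 1×5.33 + 0.031×130 + 0.6×13.9 = 17.7
Denominator = 1×135 + 0.031×9.90 + 0.6×129 = 212.7
Vm = 24.3 · ln(0.083213) = 24.3 × (-2.4864) = -60.42 mV

-60 mV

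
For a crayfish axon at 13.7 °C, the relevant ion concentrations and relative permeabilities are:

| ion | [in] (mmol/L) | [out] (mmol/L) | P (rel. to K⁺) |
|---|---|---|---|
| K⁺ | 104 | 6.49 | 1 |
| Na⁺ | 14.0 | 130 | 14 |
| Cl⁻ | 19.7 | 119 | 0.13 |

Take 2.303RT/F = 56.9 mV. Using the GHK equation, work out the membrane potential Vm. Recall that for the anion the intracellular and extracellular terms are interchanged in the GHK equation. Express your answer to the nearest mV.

43 mV

Vm = 56.9 · log₁₀[(Σ P·[cation]ₒ + Σ P·[anion]ᵢ) / (Σ P·[cation]ᵢ + Σ P·[anion]ₒ)]
Numerator = 1×6.49 + 14×130 + 0.13×19.7 = 1829
Denominator = 1×104 + 14×14.0 + 0.13×119 = 315.5
Vm = 56.9 · log₁₀(5.7979) = 56.9 × (0.7633) = 43.43 mV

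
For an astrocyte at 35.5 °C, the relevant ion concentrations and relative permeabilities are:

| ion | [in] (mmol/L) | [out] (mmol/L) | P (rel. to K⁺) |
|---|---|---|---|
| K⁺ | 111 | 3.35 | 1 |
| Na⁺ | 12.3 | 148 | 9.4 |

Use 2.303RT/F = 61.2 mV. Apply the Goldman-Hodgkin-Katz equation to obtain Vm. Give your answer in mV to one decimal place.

Vm = 61.2 · log₁₀[(Σ P·[cation]ₒ + Σ P·[anion]ᵢ) / (Σ P·[cation]ᵢ + Σ P·[anion]ₒ)]
Numerator = 1×3.35 + 9.4×148 = 1395
Denominator = 1×111 + 9.4×12.3 = 226.6
Vm = 61.2 · log₁₀(6.1537) = 61.2 × (0.7891) = 48.30 mV

48.3 mV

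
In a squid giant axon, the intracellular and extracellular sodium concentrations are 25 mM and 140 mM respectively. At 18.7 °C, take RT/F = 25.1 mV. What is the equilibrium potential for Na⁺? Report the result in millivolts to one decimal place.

43.2 mV

E = (25.1/z) · ln([Na⁺]_out/[Na⁺]_in) with z = +1.
= (25.1/1) · ln(140/25) = 25.10 · ln(5.6)
= 25.10 · (1.7228) = 43.24 mV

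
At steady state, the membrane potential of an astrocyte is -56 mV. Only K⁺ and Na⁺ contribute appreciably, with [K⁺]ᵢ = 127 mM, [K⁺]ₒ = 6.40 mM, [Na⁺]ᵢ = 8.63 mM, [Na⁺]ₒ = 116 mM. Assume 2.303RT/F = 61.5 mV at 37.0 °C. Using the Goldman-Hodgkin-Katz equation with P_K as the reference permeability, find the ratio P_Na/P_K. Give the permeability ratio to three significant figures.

Let α = P_Na/P_K. GHK: Vm = 61.5·log₁₀[(Kₒ + α·Naₒ)/(Kᵢ + α·Naᵢ)].
10^(Vm/61.5) = 10^(-56.0/61.5) = 0.12287
So 0.12287·(Kᵢ + α·Naᵢ) = Kₒ + α·Naₒ → α = (0.12287·127.0 − 6.4) / (116.0 − 0.12287·8.63)
α = (15.6 − 6.4) / (116.0 − 1.06) = 9.204/114.9 = 0.08008

0.0801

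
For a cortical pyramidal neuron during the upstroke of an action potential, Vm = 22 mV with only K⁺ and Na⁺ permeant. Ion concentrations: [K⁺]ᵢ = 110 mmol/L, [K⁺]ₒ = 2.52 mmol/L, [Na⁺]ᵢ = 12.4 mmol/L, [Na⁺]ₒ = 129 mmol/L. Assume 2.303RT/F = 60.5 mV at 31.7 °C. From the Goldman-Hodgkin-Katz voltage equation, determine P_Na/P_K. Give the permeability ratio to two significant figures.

2.5

Let α = P_Na/P_K. GHK: Vm = 60.5·log₁₀[(Kₒ + α·Naₒ)/(Kᵢ + α·Naᵢ)].
10^(Vm/60.5) = 10^(22.0/60.5) = 2.3101
So 2.3101·(Kᵢ + α·Naᵢ) = Kₒ + α·Naₒ → α = (2.3101·110.0 − 2.52) / (129.0 − 2.3101·12.4)
α = (254.1 − 2.52) / (129.0 − 28.65) = 251.6/100.4 = 2.507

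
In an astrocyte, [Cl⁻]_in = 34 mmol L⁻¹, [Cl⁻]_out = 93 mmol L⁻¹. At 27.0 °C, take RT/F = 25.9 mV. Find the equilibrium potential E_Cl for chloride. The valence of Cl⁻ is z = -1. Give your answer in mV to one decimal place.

E = (25.9/z) · ln([Cl⁻]_out/[Cl⁻]_in) with z = -1.
For an anion, dividing by z = -1 reverses the sign.
= (25.9/-1) · ln(93/34) = -25.90 · ln(2.735)
= -25.90 · (1.0062) = -26.06 mV

-26.1 mV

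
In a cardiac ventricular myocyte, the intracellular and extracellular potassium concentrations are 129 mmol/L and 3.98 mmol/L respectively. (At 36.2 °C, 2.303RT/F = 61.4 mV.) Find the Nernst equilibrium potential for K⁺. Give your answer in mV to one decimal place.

-92.8 mV

E = (61.4/z) · log₁₀([K⁺]_out/[K⁺]_in) with z = +1.
= (61.4/1) · log₁₀(3.98/129) = 61.40 · log₁₀(0.03085)
= 61.40 · (-1.5107) = -92.76 mV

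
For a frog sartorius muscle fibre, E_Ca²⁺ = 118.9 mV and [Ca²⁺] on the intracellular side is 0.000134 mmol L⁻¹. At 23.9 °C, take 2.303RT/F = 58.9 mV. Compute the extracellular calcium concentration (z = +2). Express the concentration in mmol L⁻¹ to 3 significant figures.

Nernst: E = (58.9/2) · log₁₀([out]/[in]), so log₁₀([out]/[in]) = 118.9 × 2 / 58.9 = 4.0374.
[out]/[in] = 10^(4.0374) = 1.09e+04.
[out] = 1.09e+04 × 0.000134 = 1.46 mmol L⁻¹.

1.46 mmol L⁻¹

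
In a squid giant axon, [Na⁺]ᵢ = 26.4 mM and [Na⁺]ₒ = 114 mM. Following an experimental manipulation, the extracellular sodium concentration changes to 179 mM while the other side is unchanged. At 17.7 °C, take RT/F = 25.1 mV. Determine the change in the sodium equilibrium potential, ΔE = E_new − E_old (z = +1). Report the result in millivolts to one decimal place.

11.3 mV

E_old = (25.1/1)·ln(114/26.4) = 36.72 mV
E_new = (25.1/1)·ln(179/26.4) = 48.04 mV
ΔE = 48.04 − (36.72) = 11.32 mV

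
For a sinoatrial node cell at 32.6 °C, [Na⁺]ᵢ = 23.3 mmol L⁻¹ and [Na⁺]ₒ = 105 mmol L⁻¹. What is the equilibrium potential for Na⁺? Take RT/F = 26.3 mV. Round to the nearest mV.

E = (26.3/z) · ln([Na⁺]_out/[Na⁺]_in) with z = +1.
= (26.3/1) · ln(105/23.3) = 26.30 · ln(4.506)
= 26.30 · (1.5055) = 39.59 mV

40 mV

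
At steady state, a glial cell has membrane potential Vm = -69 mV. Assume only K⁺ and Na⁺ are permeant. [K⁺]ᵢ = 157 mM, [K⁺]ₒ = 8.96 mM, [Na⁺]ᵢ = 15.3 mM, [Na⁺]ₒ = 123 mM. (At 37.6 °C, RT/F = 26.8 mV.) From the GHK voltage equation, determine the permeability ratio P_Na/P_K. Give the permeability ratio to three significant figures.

Let α = P_Na/P_K. GHK: Vm = 26.8·ln[(Kₒ + α·Naₒ)/(Kᵢ + α·Naᵢ)].
e^(Vm/26.8) = e^(-69.0/26.8) = 0.076182
So 0.076182·(Kᵢ + α·Naᵢ) = Kₒ + α·Naₒ → α = (0.076182·157.0 − 8.96) / (123.0 − 0.076182·15.3)
α = (11.96 − 8.96) / (123.0 − 1.166) = 3.001/121.8 = 0.02463

0.0246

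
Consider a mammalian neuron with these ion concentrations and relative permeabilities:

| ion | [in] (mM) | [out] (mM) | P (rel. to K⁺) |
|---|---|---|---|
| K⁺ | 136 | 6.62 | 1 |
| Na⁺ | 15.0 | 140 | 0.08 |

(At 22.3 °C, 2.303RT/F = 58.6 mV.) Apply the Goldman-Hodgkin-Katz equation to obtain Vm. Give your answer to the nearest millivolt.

Vm = 58.6 · log₁₀[(Σ P·[cation]ₒ + Σ P·[anion]ᵢ) / (Σ P·[cation]ᵢ + Σ P·[anion]ₒ)]
Numerator = 1×6.62 + 0.08×140 = 17.82
Denominator = 1×136 + 0.08×15.0 = 137.2
Vm = 58.6 · log₁₀(0.12988) = 58.6 × (-0.8864) = -51.95 mV

-52 mV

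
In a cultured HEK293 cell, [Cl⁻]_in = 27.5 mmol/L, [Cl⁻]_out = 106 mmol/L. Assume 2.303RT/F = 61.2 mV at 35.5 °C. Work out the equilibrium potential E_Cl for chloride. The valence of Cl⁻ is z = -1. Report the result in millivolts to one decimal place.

E = (61.2/z) · log₁₀([Cl⁻]_out/[Cl⁻]_in) with z = -1.
For an anion, dividing by z = -1 reverses the sign.
= (61.2/-1) · log₁₀(106/27.5) = -61.20 · log₁₀(3.855)
= -61.20 · (0.5860) = -35.86 mV

-35.9 mV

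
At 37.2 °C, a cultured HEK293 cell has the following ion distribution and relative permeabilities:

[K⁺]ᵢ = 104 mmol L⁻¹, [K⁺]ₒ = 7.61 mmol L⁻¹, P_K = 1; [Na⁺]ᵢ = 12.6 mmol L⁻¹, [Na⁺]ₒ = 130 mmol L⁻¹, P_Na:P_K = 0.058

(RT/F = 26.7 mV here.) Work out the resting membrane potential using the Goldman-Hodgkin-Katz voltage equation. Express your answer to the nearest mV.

-52 mV

Vm = 26.7 · ln[(Σ P·[cation]ₒ + Σ P·[anion]ᵢ) / (Σ P·[cation]ᵢ + Σ P·[anion]ₒ)]
Numerator = 1×7.61 + 0.058×130 = 15.15
Denominator = 1×104 + 0.058×12.6 = 104.7
Vm = 26.7 · ln(0.14466) = 26.7 × (-1.9334) = -51.62 mV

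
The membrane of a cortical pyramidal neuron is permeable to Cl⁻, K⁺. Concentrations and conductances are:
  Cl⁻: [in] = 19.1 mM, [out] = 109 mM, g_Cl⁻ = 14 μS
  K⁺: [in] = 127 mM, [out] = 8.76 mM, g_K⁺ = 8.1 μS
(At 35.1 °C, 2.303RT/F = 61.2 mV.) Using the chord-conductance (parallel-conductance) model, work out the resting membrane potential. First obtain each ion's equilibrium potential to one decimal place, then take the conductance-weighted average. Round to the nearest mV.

-55 mV

E_Cl⁻ = (61.2/-1)·log₁₀(109/19.1) = -46.3 mV
E_K⁺ = (61.2/1)·log₁₀(8.76/127) = -71.1 mV
Vm = (Σ gᵢEᵢ)/(Σ gᵢ) = (14·-46.3 + 8.1·-71.1) / (14 + 8.1)
= -1224.11 / 22.1 = -55.39 mV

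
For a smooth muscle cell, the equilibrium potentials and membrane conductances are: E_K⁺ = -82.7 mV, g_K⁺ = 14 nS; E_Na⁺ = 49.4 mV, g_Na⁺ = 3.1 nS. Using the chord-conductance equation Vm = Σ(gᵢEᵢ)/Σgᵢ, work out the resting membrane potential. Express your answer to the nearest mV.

Σ gᵢEᵢ = 14·(-82.7) + 3.1·(49.4) = -1004.66
Σ gᵢ = 14 + 3.1 = 17.1
Vm = -1004.66 / 17.1 = -58.75 mV

-59 mV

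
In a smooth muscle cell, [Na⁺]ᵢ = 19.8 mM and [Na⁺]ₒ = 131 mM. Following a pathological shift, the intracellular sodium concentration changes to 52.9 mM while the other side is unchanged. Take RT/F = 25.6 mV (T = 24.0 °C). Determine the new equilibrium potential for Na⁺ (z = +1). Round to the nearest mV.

23 mV

After the shift: [Na⁺]_out = 131, [Na⁺]_in = 52.9 mM.
E_new = (25.6/1)·ln(131/52.9) = 25.60 · (0.9068) = 23.21 mV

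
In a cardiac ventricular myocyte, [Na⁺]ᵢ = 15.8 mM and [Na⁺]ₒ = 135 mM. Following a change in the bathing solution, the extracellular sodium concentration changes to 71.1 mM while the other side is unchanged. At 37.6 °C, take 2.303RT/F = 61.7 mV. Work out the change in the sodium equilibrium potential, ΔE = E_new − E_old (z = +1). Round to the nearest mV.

-17 mV

E_old = (61.7/1)·log₁₀(135/15.8) = 57.48 mV
E_new = (61.7/1)·log₁₀(71.1/15.8) = 40.30 mV
ΔE = 40.30 − (57.48) = -17.18 mV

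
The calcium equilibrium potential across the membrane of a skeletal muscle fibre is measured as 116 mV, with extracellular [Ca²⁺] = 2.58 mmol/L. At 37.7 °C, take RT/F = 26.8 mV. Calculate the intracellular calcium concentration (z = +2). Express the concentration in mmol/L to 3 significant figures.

0.000449 mmol/L

Nernst: E = (26.8/2) · ln([out]/[in]), so ln([out]/[in]) = 116.0 × 2 / 26.8 = 8.6567.
[out]/[in] = e^(8.6567) = 5749.
[in] = 2.58 / 5749 = 0.0004488 mmol/L.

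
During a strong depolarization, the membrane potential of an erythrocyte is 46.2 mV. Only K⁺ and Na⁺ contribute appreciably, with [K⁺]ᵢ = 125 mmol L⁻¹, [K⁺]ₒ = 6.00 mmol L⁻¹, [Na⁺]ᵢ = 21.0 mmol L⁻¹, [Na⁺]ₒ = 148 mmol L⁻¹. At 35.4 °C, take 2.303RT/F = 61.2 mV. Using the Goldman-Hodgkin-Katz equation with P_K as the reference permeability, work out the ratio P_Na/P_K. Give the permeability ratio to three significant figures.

24.7

Let α = P_Na/P_K. GHK: Vm = 61.2·log₁₀[(Kₒ + α·Naₒ)/(Kᵢ + α·Naᵢ)].
10^(Vm/61.2) = 10^(46.2/61.2) = 5.6872
So 5.6872·(Kᵢ + α·Naᵢ) = Kₒ + α·Naₒ → α = (5.6872·125.0 − 6.0) / (148.0 − 5.6872·21.0)
α = (710.9 − 6.0) / (148.0 − 119.4) = 704.9/28.57 = 24.67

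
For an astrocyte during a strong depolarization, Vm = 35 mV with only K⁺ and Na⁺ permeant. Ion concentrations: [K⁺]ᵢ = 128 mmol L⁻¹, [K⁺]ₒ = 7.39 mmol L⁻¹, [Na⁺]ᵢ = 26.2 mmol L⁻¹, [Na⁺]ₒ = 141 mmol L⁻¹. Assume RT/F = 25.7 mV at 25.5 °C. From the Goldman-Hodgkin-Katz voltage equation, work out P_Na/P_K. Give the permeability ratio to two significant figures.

13

Let α = P_Na/P_K. GHK: Vm = 25.7·ln[(Kₒ + α·Naₒ)/(Kᵢ + α·Naᵢ)].
e^(Vm/25.7) = e^(35.0/25.7) = 3.9035
So 3.9035·(Kᵢ + α·Naᵢ) = Kₒ + α·Naₒ → α = (3.9035·128.0 − 7.39) / (141.0 − 3.9035·26.2)
α = (499.6 − 7.39) / (141.0 − 102.3) = 492.3/38.73 = 12.71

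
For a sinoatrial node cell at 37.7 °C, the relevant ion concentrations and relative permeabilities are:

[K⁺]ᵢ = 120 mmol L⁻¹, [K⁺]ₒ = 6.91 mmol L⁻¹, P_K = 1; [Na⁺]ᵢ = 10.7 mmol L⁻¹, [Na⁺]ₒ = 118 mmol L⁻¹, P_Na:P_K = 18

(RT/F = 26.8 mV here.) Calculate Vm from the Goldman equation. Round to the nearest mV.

Vm = 26.8 · ln[(Σ P·[cation]ₒ + Σ P·[anion]ᵢ) / (Σ P·[cation]ᵢ + Σ P·[anion]ₒ)]
Numerator = 1×6.91 + 18×118 = 2131
Denominator = 1×120 + 18×10.7 = 312.6
Vm = 26.8 · ln(6.8167) = 26.8 × (1.9194) = 51.44 mV

51 mV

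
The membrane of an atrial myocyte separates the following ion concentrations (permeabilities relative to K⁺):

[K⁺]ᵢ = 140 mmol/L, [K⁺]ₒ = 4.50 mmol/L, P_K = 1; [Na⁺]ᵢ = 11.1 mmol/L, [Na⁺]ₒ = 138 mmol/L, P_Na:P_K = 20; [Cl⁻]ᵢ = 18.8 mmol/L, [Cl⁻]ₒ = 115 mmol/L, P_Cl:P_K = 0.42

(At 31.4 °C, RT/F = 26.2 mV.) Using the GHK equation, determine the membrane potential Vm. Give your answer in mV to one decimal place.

Vm = 26.2 · ln[(Σ P·[cation]ₒ + Σ P·[anion]ᵢ) / (Σ P·[cation]ᵢ + Σ P·[anion]ₒ)]
Numerator = 1×4.50 + 20×138 + 0.42×18.8 = 2772
Denominator = 1×140 + 20×11.1 + 0.42×115 = 410.3
Vm = 26.2 · ln(6.757) = 26.2 × (1.9106) = 50.06 mV

50.1 mV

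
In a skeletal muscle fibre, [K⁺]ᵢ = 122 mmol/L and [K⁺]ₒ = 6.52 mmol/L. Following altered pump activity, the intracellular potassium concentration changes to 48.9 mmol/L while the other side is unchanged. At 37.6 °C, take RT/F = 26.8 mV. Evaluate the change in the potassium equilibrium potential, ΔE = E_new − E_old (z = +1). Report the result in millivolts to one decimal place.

E_old = (26.8/1)·ln(6.52/122) = -78.50 mV
E_new = (26.8/1)·ln(6.52/48.9) = -54.00 mV
ΔE = -54.00 − (-78.50) = 24.50 mV

24.5 mV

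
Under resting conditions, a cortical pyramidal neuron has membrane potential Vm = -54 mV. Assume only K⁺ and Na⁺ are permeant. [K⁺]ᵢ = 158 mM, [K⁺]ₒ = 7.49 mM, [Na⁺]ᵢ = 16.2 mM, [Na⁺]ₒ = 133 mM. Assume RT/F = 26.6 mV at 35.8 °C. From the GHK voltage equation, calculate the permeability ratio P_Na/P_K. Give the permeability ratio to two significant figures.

0.10

Let α = P_Na/P_K. GHK: Vm = 26.6·ln[(Kₒ + α·Naₒ)/(Kᵢ + α·Naᵢ)].
e^(Vm/26.6) = e^(-54.0/26.6) = 0.13133
So 0.13133·(Kᵢ + α·Naᵢ) = Kₒ + α·Naₒ → α = (0.13133·158.0 − 7.49) / (133.0 − 0.13133·16.2)
α = (20.75 − 7.49) / (133.0 − 2.127) = 13.26/130.9 = 0.1013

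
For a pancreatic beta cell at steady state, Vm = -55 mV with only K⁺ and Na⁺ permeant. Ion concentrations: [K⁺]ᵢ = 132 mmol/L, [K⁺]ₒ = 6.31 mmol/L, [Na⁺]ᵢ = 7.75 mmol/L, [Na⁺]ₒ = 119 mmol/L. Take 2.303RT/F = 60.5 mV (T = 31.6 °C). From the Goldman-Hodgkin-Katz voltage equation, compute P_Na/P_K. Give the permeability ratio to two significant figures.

0.084

Let α = P_Na/P_K. GHK: Vm = 60.5·log₁₀[(Kₒ + α·Naₒ)/(Kᵢ + α·Naᵢ)].
10^(Vm/60.5) = 10^(-55.0/60.5) = 0.12328
So 0.12328·(Kᵢ + α·Naᵢ) = Kₒ + α·Naₒ → α = (0.12328·132.0 − 6.31) / (119.0 − 0.12328·7.75)
α = (16.27 − 6.31) / (119.0 − 0.9555) = 9.964/118 = 0.08441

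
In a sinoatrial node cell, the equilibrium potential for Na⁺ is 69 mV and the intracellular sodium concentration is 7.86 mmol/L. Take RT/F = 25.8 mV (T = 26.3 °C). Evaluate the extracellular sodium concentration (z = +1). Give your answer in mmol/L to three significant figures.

114 mmol/L

Nernst: E = (25.8/1) · ln([out]/[in]), so ln([out]/[in]) = 69.0 × 1 / 25.8 = 2.6744.
[out]/[in] = e^(2.6744) = 14.5.
[out] = 14.5 × 7.86 = 114 mmol/L.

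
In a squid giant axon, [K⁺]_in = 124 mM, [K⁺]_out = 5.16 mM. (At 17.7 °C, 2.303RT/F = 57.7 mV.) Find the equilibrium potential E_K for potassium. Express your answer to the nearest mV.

-80 mV

E = (57.7/z) · log₁₀([K⁺]_out/[K⁺]_in) with z = +1.
= (57.7/1) · log₁₀(5.16/124) = 57.70 · log₁₀(0.04161)
= 57.70 · (-1.3808) = -79.67 mV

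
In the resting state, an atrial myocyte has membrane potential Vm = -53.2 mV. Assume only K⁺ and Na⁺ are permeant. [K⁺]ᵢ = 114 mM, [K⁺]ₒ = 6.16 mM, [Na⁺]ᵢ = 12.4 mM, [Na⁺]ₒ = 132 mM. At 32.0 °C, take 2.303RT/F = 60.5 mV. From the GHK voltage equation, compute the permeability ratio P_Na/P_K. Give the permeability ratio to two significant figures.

Let α = P_Na/P_K. GHK: Vm = 60.5·log₁₀[(Kₒ + α·Naₒ)/(Kᵢ + α·Naᵢ)].
10^(Vm/60.5) = 10^(-53.2/60.5) = 0.13203
So 0.13203·(Kᵢ + α·Naᵢ) = Kₒ + α·Naₒ → α = (0.13203·114.0 − 6.16) / (132.0 − 0.13203·12.4)
α = (15.05 − 6.16) / (132.0 − 1.637) = 8.891/130.4 = 0.0682

0.068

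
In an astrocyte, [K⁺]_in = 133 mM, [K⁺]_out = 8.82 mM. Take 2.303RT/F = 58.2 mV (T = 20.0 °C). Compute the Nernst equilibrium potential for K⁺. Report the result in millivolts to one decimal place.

-68.6 mV

E = (58.2/z) · log₁₀([K⁺]_out/[K⁺]_in) with z = +1.
= (58.2/1) · log₁₀(8.82/133) = 58.20 · log₁₀(0.06632)
= 58.20 · (-1.1784) = -68.58 mV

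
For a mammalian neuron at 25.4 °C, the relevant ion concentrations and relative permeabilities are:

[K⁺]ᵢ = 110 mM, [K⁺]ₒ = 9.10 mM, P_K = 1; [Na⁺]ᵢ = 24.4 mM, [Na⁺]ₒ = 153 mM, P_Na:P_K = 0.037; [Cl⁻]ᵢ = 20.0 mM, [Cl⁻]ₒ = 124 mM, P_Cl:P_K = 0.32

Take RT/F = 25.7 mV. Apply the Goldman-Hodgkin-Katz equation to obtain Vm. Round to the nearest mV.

-50 mV

Vm = 25.7 · ln[(Σ P·[cation]ₒ + Σ P·[anion]ᵢ) / (Σ P·[cation]ᵢ + Σ P·[anion]ₒ)]
Numerator = 1×9.10 + 0.037×153 + 0.32×20.0 = 21.16
Denominator = 1×110 + 0.037×24.4 + 0.32×124 = 150.6
Vm = 25.7 · ln(0.14053) = 25.7 × (-1.9624) = -50.43 mV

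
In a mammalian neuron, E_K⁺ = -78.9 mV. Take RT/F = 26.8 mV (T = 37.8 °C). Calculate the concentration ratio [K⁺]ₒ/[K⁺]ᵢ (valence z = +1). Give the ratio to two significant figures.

0.053

ln([out]/[in]) = E·z/(26.8) = -78.9 × 1 / 26.8 = -2.9440
[out]/[in] = e^(-2.9440) = 0.05265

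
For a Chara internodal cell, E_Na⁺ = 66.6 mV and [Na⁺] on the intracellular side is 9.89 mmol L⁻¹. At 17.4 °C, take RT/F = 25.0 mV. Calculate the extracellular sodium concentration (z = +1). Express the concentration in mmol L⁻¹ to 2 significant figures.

Nernst: E = (25.0/1) · ln([out]/[in]), so ln([out]/[in]) = 66.6 × 1 / 25.0 = 2.6640.
[out]/[in] = e^(2.6640) = 14.35.
[out] = 14.35 × 9.89 = 142 mmol L⁻¹.

140 mmol L⁻¹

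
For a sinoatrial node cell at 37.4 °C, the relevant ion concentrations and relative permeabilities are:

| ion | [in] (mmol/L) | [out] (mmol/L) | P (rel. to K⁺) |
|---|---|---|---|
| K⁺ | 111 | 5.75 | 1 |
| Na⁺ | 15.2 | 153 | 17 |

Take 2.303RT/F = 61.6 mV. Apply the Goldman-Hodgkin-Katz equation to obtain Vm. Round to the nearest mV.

Vm = 61.6 · log₁₀[(Σ P·[cation]ₒ + Σ P·[anion]ᵢ) / (Σ P·[cation]ᵢ + Σ P·[anion]ₒ)]
Numerator = 1×5.75 + 17×153 = 2607
Denominator = 1×111 + 17×15.2 = 369.4
Vm = 61.6 · log₁₀(7.0567) = 61.6 × (0.8486) = 52.27 mV

52 mV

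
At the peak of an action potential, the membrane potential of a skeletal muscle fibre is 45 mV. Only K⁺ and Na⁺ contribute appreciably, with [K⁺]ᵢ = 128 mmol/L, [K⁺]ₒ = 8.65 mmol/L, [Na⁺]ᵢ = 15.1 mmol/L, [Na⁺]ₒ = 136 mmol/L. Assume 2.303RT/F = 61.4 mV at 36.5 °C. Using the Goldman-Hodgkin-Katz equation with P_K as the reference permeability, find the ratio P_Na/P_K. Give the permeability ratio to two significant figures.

13

Let α = P_Na/P_K. GHK: Vm = 61.4·log₁₀[(Kₒ + α·Naₒ)/(Kᵢ + α·Naᵢ)].
10^(Vm/61.4) = 10^(45.0/61.4) = 5.4063
So 5.4063·(Kᵢ + α·Naᵢ) = Kₒ + α·Naₒ → α = (5.4063·128.0 − 8.65) / (136.0 − 5.4063·15.1)
α = (692 − 8.65) / (136.0 − 81.63) = 683.4/54.37 = 12.57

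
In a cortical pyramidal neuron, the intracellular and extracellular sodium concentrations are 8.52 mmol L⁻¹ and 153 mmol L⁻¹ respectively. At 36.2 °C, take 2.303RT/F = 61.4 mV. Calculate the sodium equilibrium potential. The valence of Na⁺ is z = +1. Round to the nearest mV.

E = (61.4/z) · log₁₀([Na⁺]_out/[Na⁺]_in) with z = +1.
= (61.4/1) · log₁₀(153/8.52) = 61.40 · log₁₀(17.96)
= 61.40 · (1.2543) = 77.01 mV

77 mV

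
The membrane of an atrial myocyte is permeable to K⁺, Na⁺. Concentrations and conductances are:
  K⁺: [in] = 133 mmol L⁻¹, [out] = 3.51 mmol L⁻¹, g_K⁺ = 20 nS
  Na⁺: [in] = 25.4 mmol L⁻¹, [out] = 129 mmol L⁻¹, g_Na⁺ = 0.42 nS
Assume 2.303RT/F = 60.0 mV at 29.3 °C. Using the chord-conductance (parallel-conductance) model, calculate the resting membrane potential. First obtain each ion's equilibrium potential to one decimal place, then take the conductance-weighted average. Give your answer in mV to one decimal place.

-91.9 mV

E_K⁺ = (60.0/1)·log₁₀(3.51/133) = -94.7 mV
E_Na⁺ = (60.0/1)·log₁₀(129/25.4) = 42.3 mV
Vm = (Σ gᵢEᵢ)/(Σ gᵢ) = (20·-94.7 + 0.42·42.3) / (20 + 0.42)
= -1876.23 / 20.42 = -91.88 mV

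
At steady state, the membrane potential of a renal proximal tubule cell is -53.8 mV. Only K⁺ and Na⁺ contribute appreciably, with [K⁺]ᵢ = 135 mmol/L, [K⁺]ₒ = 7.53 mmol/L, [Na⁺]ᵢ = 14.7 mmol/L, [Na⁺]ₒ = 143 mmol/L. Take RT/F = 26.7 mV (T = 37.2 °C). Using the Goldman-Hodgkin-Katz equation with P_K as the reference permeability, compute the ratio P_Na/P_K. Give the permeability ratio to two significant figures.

Let α = P_Na/P_K. GHK: Vm = 26.7·ln[(Kₒ + α·Naₒ)/(Kᵢ + α·Naᵢ)].
e^(Vm/26.7) = e^(-53.8/26.7) = 0.13332
So 0.13332·(Kᵢ + α·Naᵢ) = Kₒ + α·Naₒ → α = (0.13332·135.0 − 7.53) / (143.0 − 0.13332·14.7)
α = (18 − 7.53) / (143.0 − 1.96) = 10.47/141 = 0.07422

0.074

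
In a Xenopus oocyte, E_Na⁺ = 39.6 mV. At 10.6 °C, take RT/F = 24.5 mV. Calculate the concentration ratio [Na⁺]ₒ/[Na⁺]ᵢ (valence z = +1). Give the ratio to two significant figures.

ln([out]/[in]) = E·z/(24.5) = 39.6 × 1 / 24.5 = 1.6163
[out]/[in] = e^(1.6163) = 5.035

5.0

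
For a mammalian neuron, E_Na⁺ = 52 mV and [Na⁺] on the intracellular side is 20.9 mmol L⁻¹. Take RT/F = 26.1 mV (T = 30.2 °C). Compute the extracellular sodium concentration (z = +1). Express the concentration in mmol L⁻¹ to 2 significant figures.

150 mmol L⁻¹

Nernst: E = (26.1/1) · ln([out]/[in]), so ln([out]/[in]) = 52.0 × 1 / 26.1 = 1.9923.
[out]/[in] = e^(1.9923) = 7.333.
[out] = 7.333 × 20.9 = 153.3 mmol L⁻¹.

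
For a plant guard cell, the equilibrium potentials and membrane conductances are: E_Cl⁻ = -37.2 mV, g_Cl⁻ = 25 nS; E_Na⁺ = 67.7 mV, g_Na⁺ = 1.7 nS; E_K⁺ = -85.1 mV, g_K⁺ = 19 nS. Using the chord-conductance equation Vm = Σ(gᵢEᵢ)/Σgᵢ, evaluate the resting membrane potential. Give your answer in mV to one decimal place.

-53.2 mV

Σ gᵢEᵢ = 25·(-37.2) + 1.7·(67.7) + 19·(-85.1) = -2431.81
Σ gᵢ = 25 + 1.7 + 19 = 45.7
Vm = -2431.81 / 45.7 = -53.21 mV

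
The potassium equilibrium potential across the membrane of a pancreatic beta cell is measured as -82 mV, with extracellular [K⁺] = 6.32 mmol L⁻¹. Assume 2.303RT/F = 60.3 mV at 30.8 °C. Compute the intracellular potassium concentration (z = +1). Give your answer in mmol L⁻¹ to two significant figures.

Nernst: E = (60.3/1) · log₁₀([out]/[in]), so log₁₀([out]/[in]) = -82.0 × 1 / 60.3 = -1.3599.
[out]/[in] = 10^(-1.3599) = 0.04366.
[in] = 6.32 / 0.04366 = 144.7 mmol L⁻¹.

140 mmol L⁻¹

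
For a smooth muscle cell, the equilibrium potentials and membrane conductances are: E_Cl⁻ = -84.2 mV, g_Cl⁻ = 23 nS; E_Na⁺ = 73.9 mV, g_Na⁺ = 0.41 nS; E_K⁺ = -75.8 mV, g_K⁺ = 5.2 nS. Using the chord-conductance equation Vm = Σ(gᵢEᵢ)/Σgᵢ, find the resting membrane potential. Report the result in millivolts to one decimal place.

-80.4 mV

Σ gᵢEᵢ = 23·(-84.2) + 0.41·(73.9) + 5.2·(-75.8) = -2300.46
Σ gᵢ = 23 + 0.41 + 5.2 = 28.61
Vm = -2300.46 / 28.61 = -80.41 mV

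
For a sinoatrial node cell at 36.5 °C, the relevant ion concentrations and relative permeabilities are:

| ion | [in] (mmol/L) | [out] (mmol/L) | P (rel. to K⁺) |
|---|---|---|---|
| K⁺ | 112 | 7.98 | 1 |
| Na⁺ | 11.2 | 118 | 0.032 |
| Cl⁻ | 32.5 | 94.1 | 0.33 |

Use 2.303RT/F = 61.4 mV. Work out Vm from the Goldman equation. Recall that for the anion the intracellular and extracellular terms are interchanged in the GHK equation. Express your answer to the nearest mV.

-49 mV

Vm = 61.4 · log₁₀[(Σ P·[cation]ₒ + Σ P·[anion]ᵢ) / (Σ P·[cation]ᵢ + Σ P·[anion]ₒ)]
Numerator = 1×7.98 + 0.032×118 + 0.33×32.5 = 22.48
Denominator = 1×112 + 0.032×11.2 + 0.33×94.1 = 143.4
Vm = 61.4 · log₁₀(0.15676) = 61.4 × (-0.8048) = -49.41 mV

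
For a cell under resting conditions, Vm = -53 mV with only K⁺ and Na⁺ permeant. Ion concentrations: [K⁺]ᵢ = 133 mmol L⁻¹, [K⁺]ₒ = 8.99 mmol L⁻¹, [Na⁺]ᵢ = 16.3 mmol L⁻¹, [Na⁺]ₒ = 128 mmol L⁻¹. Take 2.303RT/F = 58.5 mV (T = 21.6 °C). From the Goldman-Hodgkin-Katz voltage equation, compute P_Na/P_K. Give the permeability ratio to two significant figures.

0.060

Let α = P_Na/P_K. GHK: Vm = 58.5·log₁₀[(Kₒ + α·Naₒ)/(Kᵢ + α·Naᵢ)].
10^(Vm/58.5) = 10^(-53.0/58.5) = 0.12417
So 0.12417·(Kᵢ + α·Naᵢ) = Kₒ + α·Naₒ → α = (0.12417·133.0 − 8.99) / (128.0 − 0.12417·16.3)
α = (16.51 − 8.99) / (128.0 − 2.024) = 7.525/126 = 0.05973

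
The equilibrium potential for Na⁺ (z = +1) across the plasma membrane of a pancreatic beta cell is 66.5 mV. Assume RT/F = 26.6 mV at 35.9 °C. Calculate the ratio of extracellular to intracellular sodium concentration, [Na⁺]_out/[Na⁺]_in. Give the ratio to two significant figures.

12

ln([out]/[in]) = E·z/(26.6) = 66.5 × 1 / 26.6 = 2.5000
[out]/[in] = e^(2.5000) = 12.18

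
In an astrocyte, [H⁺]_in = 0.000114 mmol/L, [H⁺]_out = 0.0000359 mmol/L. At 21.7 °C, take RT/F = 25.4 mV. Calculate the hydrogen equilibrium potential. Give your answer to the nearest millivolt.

-29 mV

E = (25.4/z) · ln([H⁺]_out/[H⁺]_in) with z = +1.
= (25.4/1) · ln(0.0000359/0.000114) = 25.40 · ln(0.3149)
= 25.40 · (-1.1555) = -29.35 mV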